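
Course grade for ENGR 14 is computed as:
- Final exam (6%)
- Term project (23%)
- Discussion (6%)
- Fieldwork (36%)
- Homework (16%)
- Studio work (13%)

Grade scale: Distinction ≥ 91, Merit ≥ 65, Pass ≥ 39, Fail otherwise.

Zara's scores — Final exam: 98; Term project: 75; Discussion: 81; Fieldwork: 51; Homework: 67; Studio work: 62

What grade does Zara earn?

Weighted total:
  Final exam 98 × 0.06 = 5.88
  Term project 75 × 0.23 = 17.25
  Discussion 81 × 0.06 = 4.86
  Fieldwork 51 × 0.36 = 18.36
  Homework 67 × 0.16 = 10.72
  Studio work 62 × 0.13 = 8.06
Sum = 65.13
65.13 is ≥ 65 and < 91 → Merit

Merit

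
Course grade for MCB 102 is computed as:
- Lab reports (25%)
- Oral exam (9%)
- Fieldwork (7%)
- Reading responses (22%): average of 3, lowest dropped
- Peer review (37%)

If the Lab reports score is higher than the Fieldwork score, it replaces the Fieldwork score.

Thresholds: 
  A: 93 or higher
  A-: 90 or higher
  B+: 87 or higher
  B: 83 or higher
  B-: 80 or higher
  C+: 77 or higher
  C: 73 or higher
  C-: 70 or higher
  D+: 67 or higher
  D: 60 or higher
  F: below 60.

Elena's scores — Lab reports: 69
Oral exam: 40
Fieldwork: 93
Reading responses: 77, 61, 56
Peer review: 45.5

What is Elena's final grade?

Reading responses: drop 56 → average of remaining 2 = 138/2 = 69
Lab reports (69) ≤ Fieldwork (93), so Fieldwork stays at 93.
Weighted total:
  Lab reports 69 × 0.25 = 17.25
  Oral exam 40 × 0.09 = 3.6
  Fieldwork 93 × 0.07 = 6.51
  Reading responses 69 × 0.22 = 15.18
  Peer review 45.5 × 0.37 = 16.835
Sum = 59.375
59.375 < 60 → F

F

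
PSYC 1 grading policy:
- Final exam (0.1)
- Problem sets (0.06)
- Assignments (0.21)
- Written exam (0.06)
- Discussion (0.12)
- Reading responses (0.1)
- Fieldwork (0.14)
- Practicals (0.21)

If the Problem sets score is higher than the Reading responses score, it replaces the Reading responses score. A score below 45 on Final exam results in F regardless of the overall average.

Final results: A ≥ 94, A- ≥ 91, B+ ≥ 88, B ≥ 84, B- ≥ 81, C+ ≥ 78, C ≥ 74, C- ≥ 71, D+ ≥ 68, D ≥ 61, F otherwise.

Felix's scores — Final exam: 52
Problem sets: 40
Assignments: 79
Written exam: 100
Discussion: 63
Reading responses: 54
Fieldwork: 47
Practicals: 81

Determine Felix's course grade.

D

Problem sets (40) ≤ Reading responses (54), so Reading responses stays at 54.
Final exam score 52 ≥ 45: minimum met.
Weighted total:
  Final exam 52 × 0.1 = 5.2
  Problem sets 40 × 0.06 = 2.4
  Assignments 79 × 0.21 = 16.59
  Written exam 100 × 0.06 = 6
  Discussion 63 × 0.12 = 7.56
  Reading responses 54 × 0.1 = 5.4
  Fieldwork 47 × 0.14 = 6.58
  Practicals 81 × 0.21 = 17.01
Sum = 66.74
66.74 is ≥ 61 and < 68 → D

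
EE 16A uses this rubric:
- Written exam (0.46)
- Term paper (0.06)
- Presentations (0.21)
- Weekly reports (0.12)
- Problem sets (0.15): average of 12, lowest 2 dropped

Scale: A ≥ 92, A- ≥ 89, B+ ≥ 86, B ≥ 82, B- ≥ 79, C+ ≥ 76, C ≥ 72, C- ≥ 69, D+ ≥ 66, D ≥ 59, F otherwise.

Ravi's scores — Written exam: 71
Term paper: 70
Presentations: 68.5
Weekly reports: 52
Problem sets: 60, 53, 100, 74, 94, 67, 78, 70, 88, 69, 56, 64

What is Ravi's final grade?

Problem sets: drop 53, 56 → average of remaining 10 = 764/10 = 76.4
Weighted total:
  Written exam 71 × 0.46 = 32.66
  Term paper 70 × 0.06 = 4.2
  Presentations 68.5 × 0.21 = 14.385
  Weekly reports 52 × 0.12 = 6.24
  Problem sets 76.4 × 0.15 = 11.46
Sum = 68.945
68.945 is ≥ 66 and < 69 → D+

D+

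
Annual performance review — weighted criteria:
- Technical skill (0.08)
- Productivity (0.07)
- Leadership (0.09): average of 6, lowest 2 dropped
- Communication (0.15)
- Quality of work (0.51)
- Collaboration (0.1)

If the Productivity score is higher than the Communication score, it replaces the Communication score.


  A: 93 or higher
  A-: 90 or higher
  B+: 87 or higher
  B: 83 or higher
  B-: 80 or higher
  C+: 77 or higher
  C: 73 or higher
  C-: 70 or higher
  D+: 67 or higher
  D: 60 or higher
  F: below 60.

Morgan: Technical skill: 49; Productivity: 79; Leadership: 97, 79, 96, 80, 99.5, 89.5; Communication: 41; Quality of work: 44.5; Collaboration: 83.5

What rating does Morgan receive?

Leadership: drop 79, 80 → average of remaining 4 = 382/4 = 95.5
Productivity (79) > Communication (41), so Communication counts as 79.
Weighted total:
  Technical skill 49 × 0.08 = 3.92
  Productivity 79 × 0.07 = 5.53
  Leadership 95.5 × 0.09 = 8.595
  Communication 79 × 0.15 = 11.85
  Quality of work 44.5 × 0.51 = 22.695
  Collaboration 83.5 × 0.1 = 8.35
Sum = 60.94
60.94 is ≥ 60 and < 67 → D

D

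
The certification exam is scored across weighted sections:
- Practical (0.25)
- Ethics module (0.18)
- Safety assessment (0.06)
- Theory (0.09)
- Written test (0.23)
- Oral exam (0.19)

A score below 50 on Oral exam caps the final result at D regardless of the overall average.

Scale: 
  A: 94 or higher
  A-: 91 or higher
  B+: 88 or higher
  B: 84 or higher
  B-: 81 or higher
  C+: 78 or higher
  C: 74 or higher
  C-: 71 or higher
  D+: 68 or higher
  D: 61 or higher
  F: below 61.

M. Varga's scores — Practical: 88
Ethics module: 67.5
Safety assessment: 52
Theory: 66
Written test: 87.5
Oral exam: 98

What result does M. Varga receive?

Oral exam score 98 ≥ 50: minimum met.
Weighted total:
  Practical 88 × 0.25 = 22
  Ethics module 67.5 × 0.18 = 12.15
  Safety assessment 52 × 0.06 = 3.12
  Theory 66 × 0.09 = 5.94
  Written test 87.5 × 0.23 = 20.125
  Oral exam 98 × 0.19 = 18.62
Sum = 81.955
81.955 is ≥ 81 and < 84 → B-

B-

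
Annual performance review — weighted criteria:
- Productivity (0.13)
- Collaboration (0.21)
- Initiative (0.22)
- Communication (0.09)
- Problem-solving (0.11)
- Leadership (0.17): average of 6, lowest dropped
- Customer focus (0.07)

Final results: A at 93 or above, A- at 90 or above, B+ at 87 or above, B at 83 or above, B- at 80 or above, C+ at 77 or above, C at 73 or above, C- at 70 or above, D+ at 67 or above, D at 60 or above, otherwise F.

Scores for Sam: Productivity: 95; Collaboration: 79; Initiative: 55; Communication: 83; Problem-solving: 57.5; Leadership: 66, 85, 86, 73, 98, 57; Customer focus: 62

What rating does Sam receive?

C

Leadership: drop 57 → average of remaining 5 = 408/5 = 81.6
Weighted total:
  Productivity 95 × 0.13 = 12.35
  Collaboration 79 × 0.21 = 16.59
  Initiative 55 × 0.22 = 12.1
  Communication 83 × 0.09 = 7.47
  Problem-solving 57.5 × 0.11 = 6.325
  Leadership 81.6 × 0.17 = 13.872
  Customer focus 62 × 0.07 = 4.34
Sum = 73.047
73.047 is ≥ 73 and < 77 → C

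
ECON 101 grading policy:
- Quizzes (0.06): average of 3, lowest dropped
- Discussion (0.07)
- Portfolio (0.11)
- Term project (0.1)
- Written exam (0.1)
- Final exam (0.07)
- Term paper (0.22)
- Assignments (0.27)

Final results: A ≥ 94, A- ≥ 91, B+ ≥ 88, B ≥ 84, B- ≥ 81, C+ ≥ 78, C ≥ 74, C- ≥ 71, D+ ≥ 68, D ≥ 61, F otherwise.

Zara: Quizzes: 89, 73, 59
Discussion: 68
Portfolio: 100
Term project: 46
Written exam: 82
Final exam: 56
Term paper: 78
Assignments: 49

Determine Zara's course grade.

Quizzes: drop 59 → average of remaining 2 = 162/2 = 81
Weighted total:
  Quizzes 81 × 0.06 = 4.86
  Discussion 68 × 0.07 = 4.76
  Portfolio 100 × 0.11 = 11
  Term project 46 × 0.1 = 4.6
  Written exam 82 × 0.1 = 8.2
  Final exam 56 × 0.07 = 3.92
  Term paper 78 × 0.22 = 17.16
  Assignments 49 × 0.27 = 13.23
Sum = 67.73
67.73 is ≥ 61 and < 68 → D

D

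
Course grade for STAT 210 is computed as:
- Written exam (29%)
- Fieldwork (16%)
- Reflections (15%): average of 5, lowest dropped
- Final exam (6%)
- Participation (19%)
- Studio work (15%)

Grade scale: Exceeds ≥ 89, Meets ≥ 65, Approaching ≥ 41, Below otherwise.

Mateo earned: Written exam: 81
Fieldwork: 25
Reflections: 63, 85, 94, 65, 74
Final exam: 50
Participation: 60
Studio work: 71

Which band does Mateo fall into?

Approaching

Reflections: drop 63 → average of remaining 4 = 318/4 = 79.5
Weighted total:
  Written exam 81 × 0.29 = 23.49
  Fieldwork 25 × 0.16 = 4
  Reflections 79.5 × 0.15 = 11.925
  Final exam 50 × 0.06 = 3
  Participation 60 × 0.19 = 11.4
  Studio work 71 × 0.15 = 10.65
Sum = 64.465
64.465 is ≥ 41 and < 65 → Approaching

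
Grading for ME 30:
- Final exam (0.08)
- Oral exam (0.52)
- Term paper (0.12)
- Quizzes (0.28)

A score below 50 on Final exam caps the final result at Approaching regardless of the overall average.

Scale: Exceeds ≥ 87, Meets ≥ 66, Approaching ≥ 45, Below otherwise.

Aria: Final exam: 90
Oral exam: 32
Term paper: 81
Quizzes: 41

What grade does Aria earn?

Final exam score 90 ≥ 50: minimum met.
Weighted total:
  Final exam 90 × 0.08 = 7.2
  Oral exam 32 × 0.52 = 16.64
  Term paper 81 × 0.12 = 9.72
  Quizzes 41 × 0.28 = 11.48
Sum = 45.04
45.04 is ≥ 45 and < 66 → Approaching

Approaching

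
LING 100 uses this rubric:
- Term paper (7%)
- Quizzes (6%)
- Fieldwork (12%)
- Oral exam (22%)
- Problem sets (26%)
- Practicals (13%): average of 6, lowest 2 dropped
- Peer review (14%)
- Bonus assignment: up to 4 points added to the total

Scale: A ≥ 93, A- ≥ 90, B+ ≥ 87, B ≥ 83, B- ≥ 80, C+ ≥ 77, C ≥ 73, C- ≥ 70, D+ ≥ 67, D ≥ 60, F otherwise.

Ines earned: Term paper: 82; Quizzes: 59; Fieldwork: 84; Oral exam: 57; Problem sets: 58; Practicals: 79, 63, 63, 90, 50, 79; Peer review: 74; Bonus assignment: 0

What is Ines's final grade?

Practicals: drop 50, 63 → average of remaining 4 = 311/4 = 77.75
Weighted total:
  Term paper 82 × 0.07 = 5.74
  Quizzes 59 × 0.06 = 3.54
  Fieldwork 84 × 0.12 = 10.08
  Oral exam 57 × 0.22 = 12.54
  Problem sets 58 × 0.26 = 15.08
  Practicals 77.75 × 0.13 = 10.1075
  Peer review 74 × 0.14 = 10.36
Sum = 67.4475
Bonus assignment: 67.4475 + 0 = 67.4475
67.4475 is ≥ 67 and < 70 → D+

D+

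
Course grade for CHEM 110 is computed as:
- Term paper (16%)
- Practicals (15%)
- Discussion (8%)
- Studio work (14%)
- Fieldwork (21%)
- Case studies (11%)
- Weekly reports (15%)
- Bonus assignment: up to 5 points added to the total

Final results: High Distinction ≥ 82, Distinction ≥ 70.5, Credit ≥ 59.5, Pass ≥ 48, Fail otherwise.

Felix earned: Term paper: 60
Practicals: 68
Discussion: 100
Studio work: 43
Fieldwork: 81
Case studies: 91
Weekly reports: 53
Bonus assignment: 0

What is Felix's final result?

Weighted total:
  Term paper 60 × 0.16 = 9.6
  Practicals 68 × 0.15 = 10.2
  Discussion 100 × 0.08 = 8
  Studio work 43 × 0.14 = 6.02
  Fieldwork 81 × 0.21 = 17.01
  Case studies 91 × 0.11 = 10.01
  Weekly reports 53 × 0.15 = 7.95
Sum = 68.79
Bonus assignment: 68.79 + 0 = 68.79
68.79 is ≥ 59.5 and < 70.5 → Credit

Credit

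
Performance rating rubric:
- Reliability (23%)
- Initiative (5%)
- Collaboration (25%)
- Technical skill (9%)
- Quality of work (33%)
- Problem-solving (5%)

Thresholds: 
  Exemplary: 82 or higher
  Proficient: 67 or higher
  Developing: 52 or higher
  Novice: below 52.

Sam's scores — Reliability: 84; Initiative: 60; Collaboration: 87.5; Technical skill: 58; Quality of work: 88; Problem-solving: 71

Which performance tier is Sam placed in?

Weighted total:
  Reliability 84 × 0.23 = 19.32
  Initiative 60 × 0.05 = 3
  Collaboration 87.5 × 0.25 = 21.875
  Technical skill 58 × 0.09 = 5.22
  Quality of work 88 × 0.33 = 29.04
  Problem-solving 71 × 0.05 = 3.55
Sum = 82.005
82.005 ≥ 82 → Exemplary

Exemplary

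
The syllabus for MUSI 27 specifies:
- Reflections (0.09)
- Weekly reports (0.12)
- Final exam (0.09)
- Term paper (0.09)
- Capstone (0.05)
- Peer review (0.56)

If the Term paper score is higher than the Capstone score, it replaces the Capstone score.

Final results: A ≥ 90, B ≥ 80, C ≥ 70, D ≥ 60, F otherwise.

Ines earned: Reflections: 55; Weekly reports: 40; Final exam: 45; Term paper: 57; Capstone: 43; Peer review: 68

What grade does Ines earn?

F

Term paper (57) > Capstone (43), so Capstone counts as 57.
Weighted total:
  Reflections 55 × 0.09 = 4.95
  Weekly reports 40 × 0.12 = 4.8
  Final exam 45 × 0.09 = 4.05
  Term paper 57 × 0.09 = 5.13
  Capstone 57 × 0.05 = 2.85
  Peer review 68 × 0.56 = 38.08
Sum = 59.86
59.86 < 60 → F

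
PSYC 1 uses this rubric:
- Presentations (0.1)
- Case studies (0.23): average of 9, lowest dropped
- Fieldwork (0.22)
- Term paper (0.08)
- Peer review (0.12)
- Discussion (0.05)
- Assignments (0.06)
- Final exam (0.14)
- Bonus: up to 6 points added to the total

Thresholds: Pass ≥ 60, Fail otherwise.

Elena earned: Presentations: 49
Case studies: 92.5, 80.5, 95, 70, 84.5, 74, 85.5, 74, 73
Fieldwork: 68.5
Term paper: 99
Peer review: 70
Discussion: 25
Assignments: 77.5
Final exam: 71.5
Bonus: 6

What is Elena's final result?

Case studies: drop 70 → average of remaining 8 = 659/8 = 82.375
Weighted total:
  Presentations 49 × 0.1 = 4.9
  Case studies 82.375 × 0.23 = 18.94625
  Fieldwork 68.5 × 0.22 = 15.07
  Term paper 99 × 0.08 = 7.92
  Peer review 70 × 0.12 = 8.4
  Discussion 25 × 0.05 = 1.25
  Assignments 77.5 × 0.06 = 4.65
  Final exam 71.5 × 0.14 = 10.01
Sum = 71.14625
Bonus: 71.14625 + 6 = 77.14625
77.14625 ≥ 60 → Pass

Pass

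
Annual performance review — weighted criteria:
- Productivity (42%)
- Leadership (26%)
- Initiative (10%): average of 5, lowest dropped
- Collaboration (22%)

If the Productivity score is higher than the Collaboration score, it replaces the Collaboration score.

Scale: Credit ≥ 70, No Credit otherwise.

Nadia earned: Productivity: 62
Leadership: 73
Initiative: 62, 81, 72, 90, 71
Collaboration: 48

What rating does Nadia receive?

Initiative: drop 62 → average of remaining 4 = 314/4 = 78.5
Productivity (62) > Collaboration (48), so Collaboration counts as 62.
Weighted total:
  Productivity 62 × 0.42 = 26.04
  Leadership 73 × 0.26 = 18.98
  Initiative 78.5 × 0.1 = 7.85
  Collaboration 62 × 0.22 = 13.64
Sum = 66.51
66.51 < 70 → No Credit

No Credit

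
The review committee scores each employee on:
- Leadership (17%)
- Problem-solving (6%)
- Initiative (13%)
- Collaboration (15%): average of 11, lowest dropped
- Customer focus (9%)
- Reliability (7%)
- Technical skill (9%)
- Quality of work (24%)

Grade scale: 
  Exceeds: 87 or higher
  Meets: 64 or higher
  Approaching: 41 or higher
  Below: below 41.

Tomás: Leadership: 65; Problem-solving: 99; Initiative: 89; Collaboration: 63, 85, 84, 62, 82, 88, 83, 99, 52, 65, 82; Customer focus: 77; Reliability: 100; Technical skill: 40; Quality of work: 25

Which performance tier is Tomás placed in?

Collaboration: drop 52 → average of remaining 10 = 793/10 = 79.3
Weighted total:
  Leadership 65 × 0.17 = 11.05
  Problem-solving 99 × 0.06 = 5.94
  Initiative 89 × 0.13 = 11.57
  Collaboration 79.3 × 0.15 = 11.895
  Customer focus 77 × 0.09 = 6.93
  Reliability 100 × 0.07 = 7
  Technical skill 40 × 0.09 = 3.6
  Quality of work 25 × 0.24 = 6
Sum = 63.985
63.985 is ≥ 41 and < 64 → Approaching

Approaching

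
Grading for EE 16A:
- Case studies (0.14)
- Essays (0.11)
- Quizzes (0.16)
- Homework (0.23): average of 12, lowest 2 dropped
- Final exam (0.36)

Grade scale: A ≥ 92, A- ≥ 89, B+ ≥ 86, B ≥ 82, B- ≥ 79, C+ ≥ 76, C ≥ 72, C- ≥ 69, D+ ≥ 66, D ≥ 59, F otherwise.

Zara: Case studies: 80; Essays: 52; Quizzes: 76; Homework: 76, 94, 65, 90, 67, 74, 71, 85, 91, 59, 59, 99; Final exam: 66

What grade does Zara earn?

C-

Homework: drop 59, 59 → average of remaining 10 = 812/10 = 81.2
Weighted total:
  Case studies 80 × 0.14 = 11.2
  Essays 52 × 0.11 = 5.72
  Quizzes 76 × 0.16 = 12.16
  Homework 81.2 × 0.23 = 18.676
  Final exam 66 × 0.36 = 23.76
Sum = 71.516
71.516 is ≥ 69 and < 72 → C-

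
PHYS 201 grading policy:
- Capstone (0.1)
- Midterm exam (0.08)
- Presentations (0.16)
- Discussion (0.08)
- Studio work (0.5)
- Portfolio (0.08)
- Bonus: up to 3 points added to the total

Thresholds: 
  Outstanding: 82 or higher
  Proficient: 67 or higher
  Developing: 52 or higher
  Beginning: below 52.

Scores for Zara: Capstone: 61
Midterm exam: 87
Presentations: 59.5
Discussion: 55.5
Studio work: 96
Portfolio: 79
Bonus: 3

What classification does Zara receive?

Weighted total:
  Capstone 61 × 0.1 = 6.1
  Midterm exam 87 × 0.08 = 6.96
  Presentations 59.5 × 0.16 = 9.52
  Discussion 55.5 × 0.08 = 4.44
  Studio work 96 × 0.5 = 48
  Portfolio 79 × 0.08 = 6.32
Sum = 81.34
Bonus: 81.34 + 3 = 84.34
84.34 ≥ 82 → Outstanding

Outstanding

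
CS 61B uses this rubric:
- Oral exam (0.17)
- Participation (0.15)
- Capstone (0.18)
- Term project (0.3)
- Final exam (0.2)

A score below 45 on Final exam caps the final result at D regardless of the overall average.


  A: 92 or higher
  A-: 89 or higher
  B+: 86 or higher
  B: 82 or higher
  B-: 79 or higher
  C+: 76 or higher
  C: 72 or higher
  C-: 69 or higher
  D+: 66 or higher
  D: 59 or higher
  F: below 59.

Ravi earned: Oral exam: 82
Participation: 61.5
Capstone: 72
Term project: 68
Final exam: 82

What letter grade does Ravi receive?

C

Final exam score 82 ≥ 45: minimum met.
Weighted total:
  Oral exam 82 × 0.17 = 13.94
  Participation 61.5 × 0.15 = 9.225
  Capstone 72 × 0.18 = 12.96
  Term project 68 × 0.3 = 20.4
  Final exam 82 × 0.2 = 16.4
Sum = 72.925
72.925 is ≥ 72 and < 76 → C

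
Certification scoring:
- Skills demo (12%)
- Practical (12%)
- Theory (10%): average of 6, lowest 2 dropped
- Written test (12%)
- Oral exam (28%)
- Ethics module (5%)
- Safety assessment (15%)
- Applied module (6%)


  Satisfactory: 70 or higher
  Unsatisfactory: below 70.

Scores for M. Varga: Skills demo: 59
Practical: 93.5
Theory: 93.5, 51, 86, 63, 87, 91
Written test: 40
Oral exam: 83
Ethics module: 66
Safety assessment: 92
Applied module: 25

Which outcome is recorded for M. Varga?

Satisfactory

Theory: drop 51, 63 → average of remaining 4 = 357.5/4 = 89.375
Weighted total:
  Skills demo 59 × 0.12 = 7.08
  Practical 93.5 × 0.12 = 11.22
  Theory 89.375 × 0.1 = 8.9375
  Written test 40 × 0.12 = 4.8
  Oral exam 83 × 0.28 = 23.24
  Ethics module 66 × 0.05 = 3.3
  Safety assessment 92 × 0.15 = 13.8
  Applied module 25 × 0.06 = 1.5
Sum = 73.8775
73.8775 ≥ 70 → Satisfactory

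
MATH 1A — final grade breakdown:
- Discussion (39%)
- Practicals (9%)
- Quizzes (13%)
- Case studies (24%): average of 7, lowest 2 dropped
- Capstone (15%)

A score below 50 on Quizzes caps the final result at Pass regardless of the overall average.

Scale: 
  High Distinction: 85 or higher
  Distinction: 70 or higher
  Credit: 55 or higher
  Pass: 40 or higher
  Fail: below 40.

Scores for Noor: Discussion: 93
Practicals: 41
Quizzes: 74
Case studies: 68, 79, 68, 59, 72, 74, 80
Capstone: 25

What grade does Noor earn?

Case studies: drop 59, 68 → average of remaining 5 = 373/5 = 74.6
Quizzes score 74 ≥ 50: minimum met.
Weighted total:
  Discussion 93 × 0.39 = 36.27
  Practicals 41 × 0.09 = 3.69
  Quizzes 74 × 0.13 = 9.62
  Case studies 74.6 × 0.24 = 17.904
  Capstone 25 × 0.15 = 3.75
Sum = 71.234
71.234 is ≥ 70 and < 85 → Distinction

Distinction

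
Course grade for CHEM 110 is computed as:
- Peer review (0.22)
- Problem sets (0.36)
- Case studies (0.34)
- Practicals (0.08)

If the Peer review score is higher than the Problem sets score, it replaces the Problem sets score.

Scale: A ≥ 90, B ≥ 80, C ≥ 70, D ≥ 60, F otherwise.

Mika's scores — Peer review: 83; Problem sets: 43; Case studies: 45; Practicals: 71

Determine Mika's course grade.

Peer review (83) > Problem sets (43), so Problem sets counts as 83.
Weighted total:
  Peer review 83 × 0.22 = 18.26
  Problem sets 83 × 0.36 = 29.88
  Case studies 45 × 0.34 = 15.3
  Practicals 71 × 0.08 = 5.68
Sum = 69.12
69.12 is ≥ 60 and < 70 → D

D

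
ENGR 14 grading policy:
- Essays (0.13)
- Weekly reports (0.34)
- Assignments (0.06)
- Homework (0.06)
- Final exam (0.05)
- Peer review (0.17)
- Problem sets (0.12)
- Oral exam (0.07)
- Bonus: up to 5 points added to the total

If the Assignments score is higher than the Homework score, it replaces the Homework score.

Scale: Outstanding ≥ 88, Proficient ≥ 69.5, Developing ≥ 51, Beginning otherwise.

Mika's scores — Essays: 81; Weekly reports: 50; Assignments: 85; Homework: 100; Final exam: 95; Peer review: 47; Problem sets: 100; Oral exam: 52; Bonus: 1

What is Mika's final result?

Developing

Assignments (85) ≤ Homework (100), so Homework stays at 100.
Weighted total:
  Essays 81 × 0.13 = 10.53
  Weekly reports 50 × 0.34 = 17
  Assignments 85 × 0.06 = 5.1
  Homework 100 × 0.06 = 6
  Final exam 95 × 0.05 = 4.75
  Peer review 47 × 0.17 = 7.99
  Problem sets 100 × 0.12 = 12
  Oral exam 52 × 0.07 = 3.64
Sum = 67.01
Bonus: 67.01 + 1 = 68.01
68.01 is ≥ 51 and < 69.5 → Developing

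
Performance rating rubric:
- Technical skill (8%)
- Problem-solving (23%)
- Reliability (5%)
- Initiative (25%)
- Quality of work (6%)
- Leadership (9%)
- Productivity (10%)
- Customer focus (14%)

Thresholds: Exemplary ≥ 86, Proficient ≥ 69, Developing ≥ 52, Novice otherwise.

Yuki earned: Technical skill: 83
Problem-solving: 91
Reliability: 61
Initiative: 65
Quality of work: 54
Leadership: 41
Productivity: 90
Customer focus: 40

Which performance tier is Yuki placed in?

Developing

Weighted total:
  Technical skill 83 × 0.08 = 6.64
  Problem-solving 91 × 0.23 = 20.93
  Reliability 61 × 0.05 = 3.05
  Initiative 65 × 0.25 = 16.25
  Quality of work 54 × 0.06 = 3.24
  Leadership 41 × 0.09 = 3.69
  Productivity 90 × 0.1 = 9
  Customer focus 40 × 0.14 = 5.6
Sum = 68.4
68.4 is ≥ 52 and < 69 → Developing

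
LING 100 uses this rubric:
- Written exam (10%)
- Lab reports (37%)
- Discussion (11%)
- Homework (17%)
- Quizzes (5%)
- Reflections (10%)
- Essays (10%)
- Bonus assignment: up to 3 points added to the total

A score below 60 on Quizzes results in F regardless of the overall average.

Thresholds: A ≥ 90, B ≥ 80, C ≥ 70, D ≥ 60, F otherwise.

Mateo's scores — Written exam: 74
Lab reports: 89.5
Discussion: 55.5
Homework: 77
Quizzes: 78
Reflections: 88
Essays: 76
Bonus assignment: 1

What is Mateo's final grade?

Quizzes score 78 ≥ 60: minimum met.
Weighted total:
  Written exam 74 × 0.1 = 7.4
  Lab reports 89.5 × 0.37 = 33.115
  Discussion 55.5 × 0.11 = 6.105
  Homework 77 × 0.17 = 13.09
  Quizzes 78 × 0.05 = 3.9
  Reflections 88 × 0.1 = 8.8
  Essays 76 × 0.1 = 7.6
Sum = 80.01
Bonus assignment: 80.01 + 1 = 81.01
81.01 is ≥ 80 and < 90 → B

B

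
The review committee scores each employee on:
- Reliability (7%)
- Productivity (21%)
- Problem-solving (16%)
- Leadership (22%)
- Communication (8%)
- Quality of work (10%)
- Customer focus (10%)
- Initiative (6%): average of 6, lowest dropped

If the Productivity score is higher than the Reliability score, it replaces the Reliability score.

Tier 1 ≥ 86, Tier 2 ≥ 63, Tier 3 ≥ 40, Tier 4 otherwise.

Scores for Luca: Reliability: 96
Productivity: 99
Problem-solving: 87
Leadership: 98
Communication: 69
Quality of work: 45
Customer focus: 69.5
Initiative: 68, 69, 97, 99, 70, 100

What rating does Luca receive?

Initiative: drop 68 → average of remaining 5 = 435/5 = 87
Productivity (99) > Reliability (96), so Reliability counts as 99.
Weighted total:
  Reliability 99 × 0.07 = 6.93
  Productivity 99 × 0.21 = 20.79
  Problem-solving 87 × 0.16 = 13.92
  Leadership 98 × 0.22 = 21.56
  Communication 69 × 0.08 = 5.52
  Quality of work 45 × 0.1 = 4.5
  Customer focus 69.5 × 0.1 = 6.95
  Initiative 87 × 0.06 = 5.22
Sum = 85.39
85.39 is ≥ 63 and < 86 → Tier 2

Tier 2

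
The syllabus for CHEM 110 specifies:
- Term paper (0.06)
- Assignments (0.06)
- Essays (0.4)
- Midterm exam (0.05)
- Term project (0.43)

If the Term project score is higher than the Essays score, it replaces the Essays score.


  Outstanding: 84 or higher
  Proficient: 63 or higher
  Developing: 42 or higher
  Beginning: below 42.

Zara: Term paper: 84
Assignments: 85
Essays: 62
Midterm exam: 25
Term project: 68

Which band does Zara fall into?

Term project (68) > Essays (62), so Essays counts as 68.
Weighted total:
  Term paper 84 × 0.06 = 5.04
  Assignments 85 × 0.06 = 5.1
  Essays 68 × 0.4 = 27.2
  Midterm exam 25 × 0.05 = 1.25
  Term project 68 × 0.43 = 29.24
Sum = 67.83
67.83 is ≥ 63 and < 84 → Proficient

Proficient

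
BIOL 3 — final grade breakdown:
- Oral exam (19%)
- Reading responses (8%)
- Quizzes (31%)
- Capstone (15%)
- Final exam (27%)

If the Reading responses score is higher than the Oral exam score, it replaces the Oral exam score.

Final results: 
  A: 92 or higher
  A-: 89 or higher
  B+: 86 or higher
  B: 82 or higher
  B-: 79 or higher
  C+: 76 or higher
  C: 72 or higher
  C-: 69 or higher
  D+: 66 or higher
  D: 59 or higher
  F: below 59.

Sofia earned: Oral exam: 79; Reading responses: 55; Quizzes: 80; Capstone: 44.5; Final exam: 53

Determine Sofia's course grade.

Reading responses (55) ≤ Oral exam (79), so Oral exam stays at 79.
Weighted total:
  Oral exam 79 × 0.19 = 15.01
  Reading responses 55 × 0.08 = 4.4
  Quizzes 80 × 0.31 = 24.8
  Capstone 44.5 × 0.15 = 6.675
  Final exam 53 × 0.27 = 14.31
Sum = 65.195
65.195 is ≥ 59 and < 66 → D

D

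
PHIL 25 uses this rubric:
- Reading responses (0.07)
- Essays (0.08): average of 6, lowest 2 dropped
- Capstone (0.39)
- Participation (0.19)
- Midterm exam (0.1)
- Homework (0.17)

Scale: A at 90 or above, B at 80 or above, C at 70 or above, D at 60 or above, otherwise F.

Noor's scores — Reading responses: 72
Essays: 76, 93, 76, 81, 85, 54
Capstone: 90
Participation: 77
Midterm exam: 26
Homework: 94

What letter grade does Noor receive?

Essays: drop 54, 76 → average of remaining 4 = 335/4 = 83.75
Weighted total:
  Reading responses 72 × 0.07 = 5.04
  Essays 83.75 × 0.08 = 6.7
  Capstone 90 × 0.39 = 35.1
  Participation 77 × 0.19 = 14.63
  Midterm exam 26 × 0.1 = 2.6
  Homework 94 × 0.17 = 15.98
Sum = 80.05
80.05 is ≥ 80 and < 90 → B

B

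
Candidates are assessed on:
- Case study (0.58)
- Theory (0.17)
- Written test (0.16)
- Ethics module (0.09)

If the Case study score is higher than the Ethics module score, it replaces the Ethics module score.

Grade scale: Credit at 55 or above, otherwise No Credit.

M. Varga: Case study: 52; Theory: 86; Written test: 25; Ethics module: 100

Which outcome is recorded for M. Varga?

Case study (52) ≤ Ethics module (100), so Ethics module stays at 100.
Weighted total:
  Case study 52 × 0.58 = 30.16
  Theory 86 × 0.17 = 14.62
  Written test 25 × 0.16 = 4
  Ethics module 100 × 0.09 = 9
Sum = 57.78
57.78 ≥ 55 → Credit

Credit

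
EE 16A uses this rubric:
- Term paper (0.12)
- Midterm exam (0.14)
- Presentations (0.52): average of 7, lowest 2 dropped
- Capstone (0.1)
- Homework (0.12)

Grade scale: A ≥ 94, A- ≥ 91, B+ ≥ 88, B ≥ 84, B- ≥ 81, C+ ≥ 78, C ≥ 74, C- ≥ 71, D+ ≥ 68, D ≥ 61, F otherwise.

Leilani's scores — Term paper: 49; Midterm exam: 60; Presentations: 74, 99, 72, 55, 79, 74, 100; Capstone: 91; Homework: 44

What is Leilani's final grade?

C-

Presentations: drop 55, 72 → average of remaining 5 = 426/5 = 85.2
Weighted total:
  Term paper 49 × 0.12 = 5.88
  Midterm exam 60 × 0.14 = 8.4
  Presentations 85.2 × 0.52 = 44.304
  Capstone 91 × 0.1 = 9.1
  Homework 44 × 0.12 = 5.28
Sum = 72.964
72.964 is ≥ 71 and < 74 → C-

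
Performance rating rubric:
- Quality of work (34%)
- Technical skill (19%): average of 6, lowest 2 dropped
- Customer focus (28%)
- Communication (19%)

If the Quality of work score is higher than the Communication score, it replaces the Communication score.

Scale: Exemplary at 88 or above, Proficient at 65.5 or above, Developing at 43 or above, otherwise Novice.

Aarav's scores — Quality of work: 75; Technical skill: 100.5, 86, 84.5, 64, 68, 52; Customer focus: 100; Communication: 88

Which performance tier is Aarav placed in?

Proficient

Technical skill: drop 52, 64 → average of remaining 4 = 339/4 = 84.75
Quality of work (75) ≤ Communication (88), so Communication stays at 88.
Weighted total:
  Quality of work 75 × 0.34 = 25.5
  Technical skill 84.75 × 0.19 = 16.1025
  Customer focus 100 × 0.28 = 28
  Communication 88 × 0.19 = 16.72
Sum = 86.3225
86.3225 is ≥ 65.5 and < 88 → Proficient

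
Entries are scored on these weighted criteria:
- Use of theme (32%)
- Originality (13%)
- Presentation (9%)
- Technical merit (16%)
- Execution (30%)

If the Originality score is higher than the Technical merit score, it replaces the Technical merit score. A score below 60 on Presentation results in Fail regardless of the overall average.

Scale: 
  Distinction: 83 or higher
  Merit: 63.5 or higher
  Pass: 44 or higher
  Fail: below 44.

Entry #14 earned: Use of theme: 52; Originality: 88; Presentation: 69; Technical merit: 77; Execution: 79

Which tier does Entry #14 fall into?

Originality (88) > Technical merit (77), so Technical merit counts as 88.
Presentation score 69 ≥ 60: minimum met.
Weighted total:
  Use of theme 52 × 0.32 = 16.64
  Originality 88 × 0.13 = 11.44
  Presentation 69 × 0.09 = 6.21
  Technical merit 88 × 0.16 = 14.08
  Execution 79 × 0.3 = 23.7
Sum = 72.07
72.07 is ≥ 63.5 and < 83 → Merit

Merit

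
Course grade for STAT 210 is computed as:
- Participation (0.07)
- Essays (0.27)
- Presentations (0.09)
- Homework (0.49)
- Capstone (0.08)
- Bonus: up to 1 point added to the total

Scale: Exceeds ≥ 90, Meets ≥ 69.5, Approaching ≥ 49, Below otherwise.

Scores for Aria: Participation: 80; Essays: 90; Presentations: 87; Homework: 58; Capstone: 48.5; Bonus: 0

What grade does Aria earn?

Weighted total:
  Participation 80 × 0.07 = 5.6
  Essays 90 × 0.27 = 24.3
  Presentations 87 × 0.09 = 7.83
  Homework 58 × 0.49 = 28.42
  Capstone 48.5 × 0.08 = 3.88
Sum = 70.03
Bonus: 70.03 + 0 = 70.03
70.03 is ≥ 69.5 and < 90 → Meets

Meets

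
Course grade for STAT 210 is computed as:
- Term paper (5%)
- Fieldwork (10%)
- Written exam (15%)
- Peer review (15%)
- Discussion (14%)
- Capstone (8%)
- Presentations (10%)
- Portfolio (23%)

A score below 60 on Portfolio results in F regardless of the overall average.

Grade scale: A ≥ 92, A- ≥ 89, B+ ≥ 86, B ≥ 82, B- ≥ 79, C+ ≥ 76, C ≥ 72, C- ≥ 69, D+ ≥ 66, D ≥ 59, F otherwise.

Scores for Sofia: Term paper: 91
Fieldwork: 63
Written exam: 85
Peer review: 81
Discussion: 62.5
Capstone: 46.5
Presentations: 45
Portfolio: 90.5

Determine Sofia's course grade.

C

Portfolio score 90.5 ≥ 60: minimum met.
Weighted total:
  Term paper 91 × 0.05 = 4.55
  Fieldwork 63 × 0.1 = 6.3
  Written exam 85 × 0.15 = 12.75
  Peer review 81 × 0.15 = 12.15
  Discussion 62.5 × 0.14 = 8.75
  Capstone 46.5 × 0.08 = 3.72
  Presentations 45 × 0.1 = 4.5
  Portfolio 90.5 × 0.23 = 20.815
Sum = 73.535
73.535 is ≥ 72 and < 76 → C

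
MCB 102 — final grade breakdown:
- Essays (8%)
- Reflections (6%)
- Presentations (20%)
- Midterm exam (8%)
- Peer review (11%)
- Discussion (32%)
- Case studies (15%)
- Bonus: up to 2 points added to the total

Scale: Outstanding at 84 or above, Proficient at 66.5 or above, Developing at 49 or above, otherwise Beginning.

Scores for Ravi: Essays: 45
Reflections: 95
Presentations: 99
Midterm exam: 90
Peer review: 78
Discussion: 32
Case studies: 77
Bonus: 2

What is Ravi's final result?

Proficient

Weighted total:
  Essays 45 × 0.08 = 3.6
  Reflections 95 × 0.06 = 5.7
  Presentations 99 × 0.2 = 19.8
  Midterm exam 90 × 0.08 = 7.2
  Peer review 78 × 0.11 = 8.58
  Discussion 32 × 0.32 = 10.24
  Case studies 77 × 0.15 = 11.55
Sum = 66.67
Bonus: 66.67 + 2 = 68.67
68.67 is ≥ 66.5 and < 84 → Proficient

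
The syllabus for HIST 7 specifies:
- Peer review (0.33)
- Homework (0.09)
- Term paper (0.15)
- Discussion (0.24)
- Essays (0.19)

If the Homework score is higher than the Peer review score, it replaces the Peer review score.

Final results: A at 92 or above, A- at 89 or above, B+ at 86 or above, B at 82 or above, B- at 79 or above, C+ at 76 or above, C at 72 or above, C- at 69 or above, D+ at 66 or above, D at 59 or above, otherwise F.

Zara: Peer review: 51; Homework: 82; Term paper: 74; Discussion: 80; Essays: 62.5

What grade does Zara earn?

Homework (82) > Peer review (51), so Peer review counts as 82.
Weighted total:
  Peer review 82 × 0.33 = 27.06
  Homework 82 × 0.09 = 7.38
  Term paper 74 × 0.15 = 11.1
  Discussion 80 × 0.24 = 19.2
  Essays 62.5 × 0.19 = 11.875
Sum = 76.615
76.615 is ≥ 76 and < 79 → C+

C+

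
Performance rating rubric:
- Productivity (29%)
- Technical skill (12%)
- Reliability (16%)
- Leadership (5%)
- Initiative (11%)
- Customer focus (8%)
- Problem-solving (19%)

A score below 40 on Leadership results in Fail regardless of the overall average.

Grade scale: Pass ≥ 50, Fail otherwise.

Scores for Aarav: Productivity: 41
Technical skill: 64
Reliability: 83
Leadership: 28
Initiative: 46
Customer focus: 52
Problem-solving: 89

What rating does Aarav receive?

Fail

Leadership score 28 < 40: minimum not met.
Weighted total:
  Productivity 41 × 0.29 = 11.89
  Technical skill 64 × 0.12 = 7.68
  Reliability 83 × 0.16 = 13.28
  Leadership 28 × 0.05 = 1.4
  Initiative 46 × 0.11 = 5.06
  Customer focus 52 × 0.08 = 4.16
  Problem-solving 89 × 0.19 = 16.91
Sum = 60.38
Because the Leadership minimum was not met, the result is Fail.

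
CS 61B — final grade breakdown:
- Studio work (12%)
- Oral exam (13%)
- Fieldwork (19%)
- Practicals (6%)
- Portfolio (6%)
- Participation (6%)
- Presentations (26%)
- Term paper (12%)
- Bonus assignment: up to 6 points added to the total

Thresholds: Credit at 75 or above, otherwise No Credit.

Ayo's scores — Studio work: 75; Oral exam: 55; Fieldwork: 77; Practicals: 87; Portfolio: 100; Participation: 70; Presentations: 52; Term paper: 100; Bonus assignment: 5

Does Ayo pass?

Weighted total:
  Studio work 75 × 0.12 = 9
  Oral exam 55 × 0.13 = 7.15
  Fieldwork 77 × 0.19 = 14.63
  Practicals 87 × 0.06 = 5.22
  Portfolio 100 × 0.06 = 6
  Participation 70 × 0.06 = 4.2
  Presentations 52 × 0.26 = 13.52
  Term paper 100 × 0.12 = 12
Sum = 71.72
Bonus assignment: 71.72 + 5 = 76.72
76.72 ≥ 75 → Credit

Credit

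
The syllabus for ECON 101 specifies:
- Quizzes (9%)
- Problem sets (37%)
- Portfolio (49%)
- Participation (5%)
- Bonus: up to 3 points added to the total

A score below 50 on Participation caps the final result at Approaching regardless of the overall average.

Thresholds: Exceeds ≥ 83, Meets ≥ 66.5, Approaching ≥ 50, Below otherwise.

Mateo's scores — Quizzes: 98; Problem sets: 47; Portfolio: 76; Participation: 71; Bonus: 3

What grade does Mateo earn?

Meets

Participation score 71 ≥ 50: minimum met.
Weighted total:
  Quizzes 98 × 0.09 = 8.82
  Problem sets 47 × 0.37 = 17.39
  Portfolio 76 × 0.49 = 37.24
  Participation 71 × 0.05 = 3.55
Sum = 67
Bonus: 67 + 3 = 70
70 is ≥ 66.5 and < 83 → Meets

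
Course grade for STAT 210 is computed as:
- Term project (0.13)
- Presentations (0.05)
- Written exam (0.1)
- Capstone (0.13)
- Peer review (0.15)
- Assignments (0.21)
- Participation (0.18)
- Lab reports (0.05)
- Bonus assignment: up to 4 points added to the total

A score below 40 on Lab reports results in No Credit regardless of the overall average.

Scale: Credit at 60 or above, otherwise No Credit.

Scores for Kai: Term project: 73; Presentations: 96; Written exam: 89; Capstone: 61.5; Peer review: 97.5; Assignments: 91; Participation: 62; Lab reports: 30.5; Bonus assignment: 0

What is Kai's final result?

No Credit

Lab reports score 30.5 < 40: minimum not met.
Weighted total:
  Term project 73 × 0.13 = 9.49
  Presentations 96 × 0.05 = 4.8
  Written exam 89 × 0.1 = 8.9
  Capstone 61.5 × 0.13 = 7.995
  Peer review 97.5 × 0.15 = 14.625
  Assignments 91 × 0.21 = 19.11
  Participation 62 × 0.18 = 11.16
  Lab reports 30.5 × 0.05 = 1.525
Sum = 77.605
Bonus assignment: 77.605 + 0 = 77.605
Because the Lab reports minimum was not met, the result is No Credit.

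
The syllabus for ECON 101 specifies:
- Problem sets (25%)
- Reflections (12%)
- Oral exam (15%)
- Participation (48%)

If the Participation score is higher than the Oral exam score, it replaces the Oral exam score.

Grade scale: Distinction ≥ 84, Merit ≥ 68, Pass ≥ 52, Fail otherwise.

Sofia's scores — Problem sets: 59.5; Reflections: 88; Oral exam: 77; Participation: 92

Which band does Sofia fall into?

Participation (92) > Oral exam (77), so Oral exam counts as 92.
Weighted total:
  Problem sets 59.5 × 0.25 = 14.875
  Reflections 88 × 0.12 = 10.56
  Oral exam 92 × 0.15 = 13.8
  Participation 92 × 0.48 = 44.16
Sum = 83.395
83.395 is ≥ 68 and < 84 → Merit

Merit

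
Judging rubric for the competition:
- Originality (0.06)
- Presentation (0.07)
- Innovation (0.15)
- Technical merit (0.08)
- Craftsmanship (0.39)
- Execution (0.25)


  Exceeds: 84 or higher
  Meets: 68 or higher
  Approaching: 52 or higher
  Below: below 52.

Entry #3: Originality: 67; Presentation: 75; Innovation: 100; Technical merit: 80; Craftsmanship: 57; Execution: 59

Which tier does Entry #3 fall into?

Approaching

Weighted total:
  Originality 67 × 0.06 = 4.02
  Presentation 75 × 0.07 = 5.25
  Innovation 100 × 0.15 = 15
  Technical merit 80 × 0.08 = 6.4
  Craftsmanship 57 × 0.39 = 22.23
  Execution 59 × 0.25 = 14.75
Sum = 67.65
67.65 is ≥ 52 and < 68 → Approaching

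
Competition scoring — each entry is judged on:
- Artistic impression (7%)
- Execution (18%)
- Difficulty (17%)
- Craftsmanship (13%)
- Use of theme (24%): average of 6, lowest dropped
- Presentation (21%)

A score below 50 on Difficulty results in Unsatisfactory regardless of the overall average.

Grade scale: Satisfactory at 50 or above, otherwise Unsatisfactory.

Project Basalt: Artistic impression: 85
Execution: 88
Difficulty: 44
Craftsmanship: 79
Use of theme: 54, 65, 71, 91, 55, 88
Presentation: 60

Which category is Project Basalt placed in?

Unsatisfactory

Use of theme: drop 54 → average of remaining 5 = 370/5 = 74
Difficulty score 44 < 50: minimum not met.
Weighted total:
  Artistic impression 85 × 0.07 = 5.95
  Execution 88 × 0.18 = 15.84
  Difficulty 44 × 0.17 = 7.48
  Craftsmanship 79 × 0.13 = 10.27
  Use of theme 74 × 0.24 = 17.76
  Presentation 60 × 0.21 = 12.6
Sum = 69.9
Because the Difficulty minimum was not met, the result is Unsatisfactory.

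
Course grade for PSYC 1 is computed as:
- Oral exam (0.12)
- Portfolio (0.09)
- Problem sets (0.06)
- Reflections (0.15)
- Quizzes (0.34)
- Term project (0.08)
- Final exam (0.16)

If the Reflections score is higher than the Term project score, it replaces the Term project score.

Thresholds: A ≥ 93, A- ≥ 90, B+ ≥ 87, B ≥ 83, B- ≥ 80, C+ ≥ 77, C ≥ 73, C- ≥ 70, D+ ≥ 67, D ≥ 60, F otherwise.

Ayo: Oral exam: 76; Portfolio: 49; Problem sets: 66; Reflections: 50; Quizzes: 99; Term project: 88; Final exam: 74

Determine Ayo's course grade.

C+

Reflections (50) ≤ Term project (88), so Term project stays at 88.
Weighted total:
  Oral exam 76 × 0.12 = 9.12
  Portfolio 49 × 0.09 = 4.41
  Problem sets 66 × 0.06 = 3.96
  Reflections 50 × 0.15 = 7.5
  Quizzes 99 × 0.34 = 33.66
  Term project 88 × 0.08 = 7.04
  Final exam 74 × 0.16 = 11.84
Sum = 77.53
77.53 is ≥ 77 and < 80 → C+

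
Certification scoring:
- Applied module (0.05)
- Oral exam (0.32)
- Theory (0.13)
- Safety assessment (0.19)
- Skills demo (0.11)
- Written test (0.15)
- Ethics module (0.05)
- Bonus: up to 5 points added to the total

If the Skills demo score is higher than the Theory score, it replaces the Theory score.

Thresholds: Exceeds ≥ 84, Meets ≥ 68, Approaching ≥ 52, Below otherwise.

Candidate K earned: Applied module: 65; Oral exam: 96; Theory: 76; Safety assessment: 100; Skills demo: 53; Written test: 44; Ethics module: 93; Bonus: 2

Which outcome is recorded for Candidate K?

Meets

Skills demo (53) ≤ Theory (76), so Theory stays at 76.
Weighted total:
  Applied module 65 × 0.05 = 3.25
  Oral exam 96 × 0.32 = 30.72
  Theory 76 × 0.13 = 9.88
  Safety assessment 100 × 0.19 = 19
  Skills demo 53 × 0.11 = 5.83
  Written test 44 × 0.15 = 6.6
  Ethics module 93 × 0.05 = 4.65
Sum = 79.93
Bonus: 79.93 + 2 = 81.93
81.93 is ≥ 68 and < 84 → Meets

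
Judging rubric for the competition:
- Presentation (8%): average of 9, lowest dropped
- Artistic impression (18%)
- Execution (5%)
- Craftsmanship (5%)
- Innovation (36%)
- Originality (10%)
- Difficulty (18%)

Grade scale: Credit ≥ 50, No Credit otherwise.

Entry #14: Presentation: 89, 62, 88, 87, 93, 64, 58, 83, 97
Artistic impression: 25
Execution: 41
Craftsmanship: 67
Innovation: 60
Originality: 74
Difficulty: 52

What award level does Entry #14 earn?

Credit

Presentation: drop 58 → average of remaining 8 = 663/8 = 82.875
Weighted total:
  Presentation 82.875 × 0.08 = 6.63
  Artistic impression 25 × 0.18 = 4.5
  Execution 41 × 0.05 = 2.05
  Craftsmanship 67 × 0.05 = 3.35
  Innovation 60 × 0.36 = 21.6
  Originality 74 × 0.1 = 7.4
  Difficulty 52 × 0.18 = 9.36
Sum = 54.89
54.89 ≥ 50 → Credit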